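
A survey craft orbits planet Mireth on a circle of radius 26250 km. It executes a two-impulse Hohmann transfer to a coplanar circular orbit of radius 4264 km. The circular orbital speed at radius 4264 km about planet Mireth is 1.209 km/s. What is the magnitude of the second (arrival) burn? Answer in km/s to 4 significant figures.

From the circular-orbit relation v² = μ/r at r = 4264 km: μ = v²r = (1.209)² × 4264 = 6232.61 km³/s².
Semi-major axis of the transfer orbit: a_t = (26250 + 4264)/2 = 15257 km.
On the circular orbit at r = 4264 km, v_c = √(μ/r) = 1.2090 km/s.
Vis-viva on the transfer ellipse at r = 4264 km gives v_t = √[μ(2/r − 1/a_t)] = 1.5858 km/s.
Δv₂ = |v_t − v_c| = |1.5858 − 1.2090| = 0.3768 km/s.

Δv₂ = 0.3768 km/s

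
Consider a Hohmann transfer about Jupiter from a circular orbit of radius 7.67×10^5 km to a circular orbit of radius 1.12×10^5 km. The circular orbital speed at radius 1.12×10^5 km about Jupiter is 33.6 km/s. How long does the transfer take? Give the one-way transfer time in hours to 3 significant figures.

t = 22.6 hours

From the circular-orbit relation v² = μ/r at r = 1.12×10^5 km: μ = v²r = (33.6)² × 1.12×10^5 = 1.26444×10^8 km³/s².
The Hohmann ellipse has a_t = (r₁ + r₂)/2 = 4.395×10^5 km.
By Kepler's third law the transfer-orbit period is T = 2π√(a_t³/μ), so t = T/2 = 81400 s.
Converting: 81400 s ÷ 3600 s/hour = 22.6 hours.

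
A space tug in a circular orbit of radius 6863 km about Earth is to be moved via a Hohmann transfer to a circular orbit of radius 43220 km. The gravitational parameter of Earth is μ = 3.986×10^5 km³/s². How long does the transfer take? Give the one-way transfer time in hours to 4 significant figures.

The Hohmann ellipse has a_t = (r₁ + r₂)/2 = 25041.5 km.
Transfer time t = π√(a_t³/μ) = π√((25041.5)³ / 3.986×10^5) = 19718 s.
Converting: 19718 s ÷ 3600 s/hour = 5.477 hours.

t = 5.477 hours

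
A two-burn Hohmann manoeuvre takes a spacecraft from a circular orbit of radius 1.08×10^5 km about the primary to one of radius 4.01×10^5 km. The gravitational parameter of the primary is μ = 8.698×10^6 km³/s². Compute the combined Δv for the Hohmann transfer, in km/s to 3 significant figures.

The Hohmann ellipse has a_t = (r₁ + r₂)/2 = 2.545×10^5 km.
At r₁ the circular-orbit speed is v₁ = √(μ/r₁) = 8.9742 km/s.
On the transfer ellipse at r₁, vis-viva gives v_p = √[μ(2/r₁ − 1/a_t)] = 11.265 km/s.
First burn Δv₁ = |v_p − v₁| = 2.291 km/s.
At r₂, v₂ = √(μ/r₂) = 4.657 km/s.
Transfer-orbit speed at r₂: v_a = √[μ(2/r₂ − 1/a_t)] = 3.034 km/s.
Second burn Δv₂ = |v₂ − v_a| = 1.623 km/s.
Total Δv = Δv₁ + Δv₂ = 3.914 km/s.

Δv = 3.91 km/s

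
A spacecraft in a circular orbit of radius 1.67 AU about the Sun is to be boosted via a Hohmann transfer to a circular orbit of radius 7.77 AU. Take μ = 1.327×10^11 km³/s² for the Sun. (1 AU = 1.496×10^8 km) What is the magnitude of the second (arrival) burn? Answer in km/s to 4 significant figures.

In km: r₁ = 1.67 × 1.496×10^8 = 2.49832×10^8 km; r₂ = 7.77 × 1.496×10^8 = 1.162392×10^9 km.
Transfer-ellipse semi-major axis a_t = (r₁ + r₂)/2 = (2.49832×10^8 + 1.162392×10^9)/2 = 7.06112×10^8 km.
On the circular orbit at r = 1.162392×10^9 km, v_c = √(μ/r) = 10.6846 km/s.
Vis-viva on the transfer ellipse at r = 1.162392×10^9 km gives v_t = √[μ(2/r − 1/a_t)] = 6.35545 km/s.
Δv₂ = |v_t − v_c| = |6.35545 − 10.6846| = 4.329 km/s.

Δv₂ = 4.329 km/s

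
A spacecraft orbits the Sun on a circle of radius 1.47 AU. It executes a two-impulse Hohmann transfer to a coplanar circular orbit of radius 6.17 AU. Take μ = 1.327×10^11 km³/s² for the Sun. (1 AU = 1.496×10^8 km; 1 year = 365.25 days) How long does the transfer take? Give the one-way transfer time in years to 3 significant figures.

In km: r₁ = 1.47 × 1.496×10^8 = 2.19912×10^8 km; r₂ = 6.17 × 1.496×10^8 = 9.23032×10^8 km.
Semi-major axis of the transfer orbit: a_t = (2.19912×10^8 + 9.23032×10^8)/2 = 5.71472×10^8 km.
By Kepler's third law the transfer-orbit period is T = 2π√(a_t³/μ), so t = T/2 = 1.178×10^8 s.
Converting: 1.178×10^8 s ÷ 3.15576×10^7 s/year (365.25 × 86400) = 3.73 years.

t = 3.73 years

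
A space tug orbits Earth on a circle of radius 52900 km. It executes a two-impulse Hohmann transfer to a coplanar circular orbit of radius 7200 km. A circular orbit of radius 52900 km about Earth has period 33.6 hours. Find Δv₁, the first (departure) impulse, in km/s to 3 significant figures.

Δv₁ = 1.40 km/s

From Kepler's third law T² = 4π²r³/μ at r = 52900 km, T = 33.6 hours = 33.6 × 3600 s = 1.2096×10^5 s: μ = 4π²r³/T² = 3.99432×10^5 km³/s².
The Hohmann ellipse has a_t = (r₁ + r₂)/2 = 30050 km.
Circular speed at r = 52900 km: v_c = √(μ/r) = 2.748 km/s.
Vis-viva on the transfer ellipse at r = 52900 km gives v_t = √[μ(2/r − 1/a_t)] = 1.345 km/s.
Δv₁ = |v_t − v_c| = |1.345 − 2.748| = 1.403 km/s.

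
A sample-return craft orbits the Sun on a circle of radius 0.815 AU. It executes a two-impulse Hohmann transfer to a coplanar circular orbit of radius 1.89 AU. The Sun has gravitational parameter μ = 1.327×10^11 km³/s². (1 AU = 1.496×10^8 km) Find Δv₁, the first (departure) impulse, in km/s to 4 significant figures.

In km: r₁ = 0.815 × 1.496×10^8 = 1.21924×10^8 km; r₂ = 1.89 × 1.496×10^8 = 2.82744×10^8 km.
The Hohmann ellipse has a_t = (r₁ + r₂)/2 = 2.02334×10^8 km.
Circular speed at r = 1.21924×10^8 km: v_c = √(μ/r) = 32.991 km/s.
Vis-viva on the transfer ellipse at r = 1.21924×10^8 km gives v_t = √[μ(2/r − 1/a_t)] = 38.999 km/s.
Δv₁ = |v_t − v_c| = |38.999 − 32.991| = 6.008 km/s.

Δv₁ = 6.008 km/s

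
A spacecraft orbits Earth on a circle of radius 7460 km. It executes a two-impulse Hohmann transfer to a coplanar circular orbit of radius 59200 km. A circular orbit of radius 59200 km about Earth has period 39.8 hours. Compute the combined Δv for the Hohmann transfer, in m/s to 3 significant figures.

From Kepler's third law T² = 4π²r³/μ at r = 59200 km, T = 39.8 hours = 39.8 × 3600 s = 1.4328×10^5 s: μ = 4π²r³/T² = 3.98982×10^5 km³/s².
The Hohmann ellipse has a_t = (r₁ + r₂)/2 = 33330 km.
At r₁ the circular-orbit speed is v₁ = √(μ/r₁) = 7.3132 km/s.
On the transfer ellipse at r₁, v² = μ(2/r − 1/a) gives v_p = √[μ(2/r₁ − 1/a_t)] = 9.7465 km/s.
First burn Δv₁ = |v_p − v₁| = 2.433 km/s.
At r₂, v₂ = √(μ/r₂) = 2.596 km/s.
Transfer-orbit speed at r₂: v_a = √[μ(2/r₂ − 1/a_t)] = 1.228 km/s.
Second burn Δv₂ = |v₂ − v_a| = 1.368 km/s.
Δv = Δv₁ + Δv₂ = 2.433 + 1.368 = 3.801 km/s.

Δv = 3800 m/s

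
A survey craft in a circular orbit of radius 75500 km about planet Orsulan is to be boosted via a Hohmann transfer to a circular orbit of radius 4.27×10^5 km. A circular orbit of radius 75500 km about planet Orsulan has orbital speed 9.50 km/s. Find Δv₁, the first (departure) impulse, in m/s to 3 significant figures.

Δv₁ = 2880 m/s

From the circular-orbit relation v² = μ/r at r = 75500 km: μ = v²r = (9.50)² × 75500 = 6.81388×10^6 km³/s².
Transfer-ellipse semi-major axis a_t = (r₁ + r₂)/2 = (75500 + 4.270×10^5)/2 = 2.5125×10^5 km.
Circular speed at r = 75500 km: v_c = √(μ/r) = 9.5000 km/s.
Vis-viva on the transfer ellipse at r = 75500 km gives v_t = √[μ(2/r − 1/a_t)] = 12.385 km/s.
Δv₁ = |v_t − v_c| = |12.385 − 9.5000| = 2.885 km/s.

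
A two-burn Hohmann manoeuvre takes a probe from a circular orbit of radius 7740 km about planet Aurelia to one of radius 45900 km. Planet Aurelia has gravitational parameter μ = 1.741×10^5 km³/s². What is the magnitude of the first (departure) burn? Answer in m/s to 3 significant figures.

Semi-major axis of the transfer orbit: a_t = (7740 + 45900)/2 = 26820 km.
Circular speed at r = 7740 km: v_c = √(μ/r) = 4.7427 km/s.
Transfer-orbit speed at the same r (vis-viva, a = a_t): v_t = √[μ(2/r − 1/a_t)] = 6.2045 km/s.
Δv₁ = |v_t − v_c| = |6.2045 − 4.7427| = 1.462 km/s.

Δv₁ = 1460 m/s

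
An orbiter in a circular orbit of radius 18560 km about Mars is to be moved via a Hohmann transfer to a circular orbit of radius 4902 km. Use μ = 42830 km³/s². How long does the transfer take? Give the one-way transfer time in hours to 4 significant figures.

t = 5.358 hours

The Hohmann ellipse has a_t = (r₁ + r₂)/2 = 11731 km.
Transfer time t = π√(a_t³/μ) = π√((11731)³ / 42830) = 19290 s.
Converting: 19290 s ÷ 3600 s/hour = 5.358 hours.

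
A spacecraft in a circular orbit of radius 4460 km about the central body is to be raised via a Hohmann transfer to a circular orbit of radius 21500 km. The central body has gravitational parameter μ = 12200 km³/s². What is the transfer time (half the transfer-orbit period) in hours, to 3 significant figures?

t = 11.7 hours

Semi-major axis of the transfer orbit: a_t = (4460 + 21500)/2 = 12980 km.
Half the transfer-orbit period gives t = π√(a_t³/μ) = 42060 s.
Converting: 42060 s ÷ 3600 s/hour = 11.7 hours.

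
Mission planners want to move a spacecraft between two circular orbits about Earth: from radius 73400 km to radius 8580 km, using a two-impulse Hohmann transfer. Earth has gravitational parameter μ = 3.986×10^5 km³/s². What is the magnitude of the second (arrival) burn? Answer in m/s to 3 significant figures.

The Hohmann ellipse has a_t = (r₁ + r₂)/2 = 40990 km.
Circular speed at r = 8580 km: v_c = √(μ/r) = 6.816 km/s.
Vis-viva on the transfer ellipse at r = 8580 km gives v_t = √[μ(2/r − 1/a_t)] = 9.121 km/s.
Δv₂ = |v_t − v_c| = |9.121 − 6.816| = 2.305 km/s.

Δv₂ = 2300 m/s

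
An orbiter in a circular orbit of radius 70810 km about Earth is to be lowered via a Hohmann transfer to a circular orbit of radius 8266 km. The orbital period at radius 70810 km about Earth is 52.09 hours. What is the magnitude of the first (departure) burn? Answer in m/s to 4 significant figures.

From Kepler's third law T² = 4π²r³/μ at r = 70810 km, T = 52.09 hours = 52.09 × 3600 s = 1.87524×10^5 s: μ = 4π²r³/T² = 3.98593×10^5 km³/s².
The Hohmann ellipse has a_t = (r₁ + r₂)/2 = 39538 km.
On the circular orbit at r = 70810 km, v_c = √(μ/r) = 2.373 km/s.
Vis-viva on the transfer ellipse at r = 70810 km gives v_t = √[μ(2/r − 1/a_t)] = 1.085 km/s.
Δv₁ = |v_t − v_c| = |1.085 − 2.373| = 1.288 km/s.

Δv₁ = 1288 m/s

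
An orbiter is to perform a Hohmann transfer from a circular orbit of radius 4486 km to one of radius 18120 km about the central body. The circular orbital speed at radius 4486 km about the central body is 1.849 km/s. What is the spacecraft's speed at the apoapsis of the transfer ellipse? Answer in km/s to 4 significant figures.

From the circular-orbit relation v² = μ/r at r = 4486 km: μ = v²r = (1.849)² × 4486 = 15336.7 km³/s².
Transfer-ellipse semi-major axis a_t = (r₁ + r₂)/2 = (4486 + 18120)/2 = 11303 km.
The apoapsis of the transfer ellipse is at r = 18120 km.
Applying v² = μ(2/r − 1/a_t): v = 0.5796 km/s.

v = 0.5796 km/s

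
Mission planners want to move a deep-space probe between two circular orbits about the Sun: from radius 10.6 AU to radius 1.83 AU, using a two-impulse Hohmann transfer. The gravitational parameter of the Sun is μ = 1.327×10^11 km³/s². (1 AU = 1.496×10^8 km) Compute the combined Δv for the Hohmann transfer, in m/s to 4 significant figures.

In km: r₁ = 10.6 × 1.496×10^8 = 1.58576×10^9 km; r₂ = 1.83 × 1.496×10^8 = 2.73768×10^8 km.
The Hohmann ellipse has a_t = (r₁ + r₂)/2 = 9.29764×10^8 km.
At r₁ the circular-orbit speed is v₁ = √(μ/r₁) = 9.148 km/s.
Transfer-orbit speed at r₁ (v² = μ(2/r − 1/a)): v_a = √[μ(2/r₁ − 1/a_t)] = 4.964 km/s.
First burn Δv₁ = |v_a − v₁| = 4.184 km/s.
At r₂, v₂ = √(μ/r₂) = 22.0163 km/s.
Transfer-orbit speed at r₂: v_p = √[μ(2/r₂ − 1/a_t)] = 28.7526 km/s.
Second burn Δv₂ = |v₂ − v_p| = 6.736 km/s.
Δv = Δv₁ + Δv₂ = 4.184 + 6.736 = 10.92 km/s.

Δv = 10920 m/s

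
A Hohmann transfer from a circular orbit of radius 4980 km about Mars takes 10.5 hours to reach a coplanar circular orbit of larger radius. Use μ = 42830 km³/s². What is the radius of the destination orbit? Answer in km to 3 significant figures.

Transfer time t = 10.5 hours = 37800 s, and t = π√(a_t³/μ).
So a_t = (μ t²/π²)^(1/3) = (42830 × (37800)² / π²)^(1/3) = 18371 km.
Since a_t = (r₁ + r₂)/2, r₂ = 2a_t − r₁ = 2×18371 − 4980 = 31762 km.

r₂ = 31800 km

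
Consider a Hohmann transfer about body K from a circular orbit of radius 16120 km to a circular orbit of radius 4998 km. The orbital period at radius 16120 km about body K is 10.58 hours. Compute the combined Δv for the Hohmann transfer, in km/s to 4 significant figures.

Δv = 1.955 km/s

From Kepler's third law T² = 4π²r³/μ at r = 16120 km, T = 10.58 hours = 10.58 × 3600 s = 38088 s: μ = 4π²r³/T² = 1.13993×10^5 km³/s².
Semi-major axis of the transfer orbit: a_t = (16120 + 4998)/2 = 10559 km.
Circular speed at r₁: v₁ = √(μ/r₁) = √(1.13993×10^5/16120) = 2.6592 km/s.
On the transfer ellipse at r₁, vis-viva equation gives v_a = √[μ(2/r₁ − 1/a_t)] = 1.8295 km/s.
First burn Δv₁ = |v_a − v₁| = 0.8297 km/s.
At r₂, v₂ = √(μ/r₂) = 4.776 km/s.
Transfer-orbit speed at r₂: v_p = √[μ(2/r₂ − 1/a_t)] = 5.901 km/s.
Second burn Δv₂ = |v₂ − v_p| = 1.125 km/s.
Δv = Δv₁ + Δv₂ = 0.8297 + 1.125 = 1.955 km/s.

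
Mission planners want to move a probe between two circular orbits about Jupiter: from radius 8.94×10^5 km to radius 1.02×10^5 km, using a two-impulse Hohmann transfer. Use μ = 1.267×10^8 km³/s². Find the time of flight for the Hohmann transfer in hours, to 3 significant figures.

t = 27.2 hours

Transfer-ellipse semi-major axis a_t = (r₁ + r₂)/2 = (8.940×10^5 + 1.020×10^5)/2 = 4.980×10^5 km.
By Kepler's third law the transfer-orbit period is T = 2π√(a_t³/μ), so t = T/2 = 98090 s.
Converting: 98090 s ÷ 3600 s/hour = 27.2 hours.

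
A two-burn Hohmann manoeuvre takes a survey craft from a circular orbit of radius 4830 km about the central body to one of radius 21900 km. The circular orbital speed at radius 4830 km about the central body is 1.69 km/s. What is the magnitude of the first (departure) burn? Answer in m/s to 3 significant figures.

From the circular-orbit relation v² = μ/r at r = 4830 km: μ = v²r = (1.69)² × 4830 = 13795.0 km³/s².
Transfer-ellipse semi-major axis a_t = (r₁ + r₂)/2 = (4830 + 21900)/2 = 13365 km.
On the circular orbit at r = 4830 km, v_c = √(μ/r) = 1.6900 km/s.
Vis-viva on the transfer ellipse at r = 4830 km gives v_t = √[μ(2/r − 1/a_t)] = 2.1633 km/s.
Δv₁ = |v_t − v_c| = |2.1633 − 1.6900| = 0.4733 km/s.

Δv₁ = 473 m/s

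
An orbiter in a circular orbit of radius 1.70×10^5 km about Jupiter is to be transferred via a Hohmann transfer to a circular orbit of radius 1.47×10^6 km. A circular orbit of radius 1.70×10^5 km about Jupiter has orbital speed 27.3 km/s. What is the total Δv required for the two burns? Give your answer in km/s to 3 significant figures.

Δv = 14.3 km/s

From the circular-orbit relation v² = μ/r at r = 1.70×10^5 km: μ = v²r = (27.3)² × 1.70×10^5 = 1.26699×10^8 km³/s².
Transfer-ellipse semi-major axis a_t = (r₁ + r₂)/2 = (1.700×10^5 + 1.470×10^6)/2 = 8.200×10^5 km.
Circular speed at r₁: v₁ = √(μ/r₁) = √(1.26699×10^8/1.700×10^5) = 27.300 km/s.
Transfer-orbit speed at r₁ (vis-viva): v_p = √[μ(2/r₁ − 1/a_t)] = 36.552 km/s.
First burn Δv₁ = |v_p − v₁| = 9.252 km/s.
At r₂, v₂ = √(μ/r₂) = 9.284 km/s.
Transfer-orbit speed at r₂: v_a = √[μ(2/r₂ − 1/a_t)] = 4.227 km/s.
Second burn Δv₂ = |v₂ − v_a| = 5.057 km/s.
Total Δv = Δv₁ + Δv₂ = 14.31 km/s.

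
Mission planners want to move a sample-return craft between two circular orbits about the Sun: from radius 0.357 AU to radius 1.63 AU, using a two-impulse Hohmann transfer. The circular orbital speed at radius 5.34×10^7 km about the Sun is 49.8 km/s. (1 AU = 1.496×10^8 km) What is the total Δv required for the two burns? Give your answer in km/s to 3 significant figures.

Δv = 23.3 km/s

From the circular-orbit relation v² = μ/r at r = 5.34×10^7 km: μ = v²r = (49.8)² × 5.34×10^7 = 1.32434×10^11 km³/s².
In km: r₁ = 0.357 × 1.496×10^8 = 5.34072×10^7 km; r₂ = 1.63 × 1.496×10^8 = 2.43848×10^8 km.
Semi-major axis of the transfer orbit: a_t = (5.34072×10^7 + 2.43848×10^8)/2 = 1.486276×10^8 km.
At r₁ the circular-orbit speed is v₁ = √(μ/r₁) = 49.797 km/s.
Transfer-orbit speed at r₁ (vis-viva equation): v_p = √[μ(2/r₁ − 1/a_t)] = 63.784 km/s.
First burn Δv₁ = |v_p − v₁| = 13.987 km/s.
Circular speed at r₂: v₂ = √(μ/r₂) = 23.3045 km/s.
Transfer-orbit speed at r₂: v_a = √[μ(2/r₂ − 1/a_t)] = 13.9698 km/s.
Second burn Δv₂ = |v₂ − v_a| = 9.3347 km/s.
Total Δv = Δv₁ + Δv₂ = 23.32 km/s.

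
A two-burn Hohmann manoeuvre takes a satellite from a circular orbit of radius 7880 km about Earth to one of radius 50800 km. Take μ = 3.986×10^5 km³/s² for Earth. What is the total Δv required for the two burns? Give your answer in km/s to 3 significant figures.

Δv = 3.60 km/s

The Hohmann ellipse has a_t = (r₁ + r₂)/2 = 29340 km.
Circular speed at r₁: v₁ = √(μ/r₁) = √(3.986×10^5/7880) = 7.1122 km/s.
Transfer-orbit speed at r₁ (vis-viva): v_p = √[μ(2/r₁ − 1/a_t)] = 9.3585 km/s.
First burn Δv₁ = |v_p − v₁| = 2.2463 km/s.
At r₂, v₂ = √(μ/r₂) = 2.8012 km/s.
Transfer-orbit speed at r₂: v_a = √[μ(2/r₂ − 1/a_t)] = 1.4517 km/s.
Second burn Δv₂ = |v₂ − v_a| = 1.3495 km/s.
Total Δv = Δv₁ + Δv₂ = 3.596 km/s.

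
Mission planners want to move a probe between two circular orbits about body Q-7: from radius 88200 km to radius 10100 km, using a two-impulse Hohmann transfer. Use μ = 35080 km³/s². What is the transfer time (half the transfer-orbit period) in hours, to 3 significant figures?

Semi-major axis of the transfer orbit: a_t = (88200 + 10100)/2 = 49150 km.
By Kepler's third law the transfer-orbit period is T = 2π√(a_t³/μ), so t = T/2 = 1.828×10^5 s.
Converting: 1.828×10^5 s ÷ 3600 s/hour = 50.8 hours.

t = 50.8 hours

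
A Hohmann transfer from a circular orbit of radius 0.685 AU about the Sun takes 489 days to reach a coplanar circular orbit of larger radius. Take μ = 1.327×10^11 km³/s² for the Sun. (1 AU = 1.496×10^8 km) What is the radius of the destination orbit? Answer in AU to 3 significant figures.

r₂ = 3.17 AU

In km: r₁ = 0.685 × 1.496×10^8 = 1.02476×10^8 km.
Transfer time t = 489 days = 4.22496×10^7 s, and t = π√(a_t³/μ).
So a_t = (μ t²/π²)^(1/3) = (1.327×10^11 × (4.22496×10^7)² / π²)^(1/3) = 2.8845×10^8 km.
Since a_t = (r₁ + r₂)/2, r₂ = 2a_t − r₁ = 2×2.8845×10^8 − 1.02476×10^8 = 4.74424×10^8 km.
In AU: r₂ = 4.74424×10^8 / 1.496×10^8 = 3.17 AU.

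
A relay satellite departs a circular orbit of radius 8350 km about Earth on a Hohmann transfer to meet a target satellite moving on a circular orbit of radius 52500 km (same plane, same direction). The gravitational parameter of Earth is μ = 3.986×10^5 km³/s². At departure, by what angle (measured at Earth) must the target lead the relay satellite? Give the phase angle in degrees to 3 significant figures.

φ = 101°

The Hohmann ellipse has a_t = (r₁ + r₂)/2 = 30425 km.
Transfer time t = π√(a_t³/μ) = 26410 s.
Target angular speed ω₂ = √(μ/r₂³) = 5.248×10^-5 rad/s.
Angle swept by the target during transfer: ω₂·t = 1.386 rad = 79.41°.
The relay satellite traverses 180° on the transfer ellipse, so the target must lead by 180° − 79.41° = 101°.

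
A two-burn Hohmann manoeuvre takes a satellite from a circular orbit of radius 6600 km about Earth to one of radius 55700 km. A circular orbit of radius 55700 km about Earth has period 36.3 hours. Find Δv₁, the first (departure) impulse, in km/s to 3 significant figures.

From Kepler's third law T² = 4π²r³/μ at r = 55700 km, T = 36.3 hours = 36.3 × 3600 s = 1.3068×10^5 s: μ = 4π²r³/T² = 3.99491×10^5 km³/s².
Semi-major axis of the transfer orbit: a_t = (6600 + 55700)/2 = 31150 km.
On the circular orbit at r = 6600 km, v_c = √(μ/r) = 7.78004 km/s.
Transfer-orbit speed at the same r (vis-viva, a = a_t): v_t = √[μ(2/r − 1/a_t)] = 10.4035 km/s.
Δv₁ = |v_t − v_c| = |10.4035 − 7.78004| = 2.623 km/s.

Δv₁ = 2.62 km/s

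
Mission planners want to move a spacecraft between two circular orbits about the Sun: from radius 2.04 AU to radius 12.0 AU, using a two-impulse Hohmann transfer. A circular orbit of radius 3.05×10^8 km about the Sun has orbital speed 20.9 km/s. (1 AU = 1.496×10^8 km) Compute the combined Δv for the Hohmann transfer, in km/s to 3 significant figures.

Δv = 10.4 km/s

From the circular-orbit relation v² = μ/r at r = 3.05×10^8 km: μ = v²r = (20.9)² × 3.05×10^8 = 1.33227×10^11 km³/s².
In km: r₁ = 2.04 × 1.496×10^8 = 3.05184×10^8 km; r₂ = 12.0 × 1.496×10^8 = 1.7952×10^9 km.
Transfer-ellipse semi-major axis a_t = (r₁ + r₂)/2 = (3.05184×10^8 + 1.7952×10^9)/2 = 1.050192×10^9 km.
Circular speed at r₁: v₁ = √(μ/r₁) = √(1.33227×10^11/3.05184×10^8) = 20.8937 km/s.
On the transfer ellipse at r₁, vis-viva gives v_p = √[μ(2/r₁ − 1/a_t)] = 27.3173 km/s.
First burn Δv₁ = |v_p − v₁| = 6.4236 km/s.
Circular speed at r₂: v₂ = √(μ/r₂) = 8.6147 km/s.
Transfer-orbit speed at r₂: v_a = √[μ(2/r₂ − 1/a_t)] = 4.6439 km/s.
Second burn Δv₂ = |v₂ − v_a| = 3.9708 km/s.
Total Δv = Δv₁ + Δv₂ = 10.39 km/s.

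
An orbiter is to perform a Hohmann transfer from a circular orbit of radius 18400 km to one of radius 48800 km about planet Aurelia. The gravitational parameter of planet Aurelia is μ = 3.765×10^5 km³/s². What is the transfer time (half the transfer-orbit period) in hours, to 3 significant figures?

The Hohmann ellipse has a_t = (r₁ + r₂)/2 = 33600 km.
Transfer time t = π√(a_t³/μ) = π√((33600)³ / 3.765×10^5) = 31530 s.
Converting: 31530 s ÷ 3600 s/hour = 8.76 hours.

t = 8.76 hours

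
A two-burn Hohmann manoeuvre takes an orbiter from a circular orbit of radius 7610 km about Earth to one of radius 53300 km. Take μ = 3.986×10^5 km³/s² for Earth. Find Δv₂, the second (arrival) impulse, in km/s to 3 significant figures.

Δv₂ = 1.37 km/s

The Hohmann ellipse has a_t = (r₁ + r₂)/2 = 30455 km.
Circular speed at r = 53300 km: v_c = √(μ/r) = 2.735 km/s.
Transfer-orbit speed at the same r (vis-viva, a = a_t): v_t = √[μ(2/r − 1/a_t)] = 1.367 km/s.
Δv₂ = |v_t − v_c| = |1.367 − 2.735| = 1.368 km/s.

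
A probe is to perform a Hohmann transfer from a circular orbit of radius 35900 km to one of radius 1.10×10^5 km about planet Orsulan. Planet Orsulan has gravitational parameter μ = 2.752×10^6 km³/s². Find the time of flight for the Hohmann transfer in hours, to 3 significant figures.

t = 10.4 hours

The Hohmann ellipse has a_t = (r₁ + r₂)/2 = 72950 km.
By Kepler's third law the transfer-orbit period is T = 2π√(a_t³/μ), so t = T/2 = 37310 s.
Converting: 37310 s ÷ 3600 s/hour = 10.4 hours.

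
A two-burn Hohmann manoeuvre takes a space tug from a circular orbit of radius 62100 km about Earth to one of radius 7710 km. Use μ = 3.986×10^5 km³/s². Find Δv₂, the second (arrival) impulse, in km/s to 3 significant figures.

The Hohmann ellipse has a_t = (r₁ + r₂)/2 = 34905 km.
Circular speed at r = 7710 km: v_c = √(μ/r) = 7.1902 km/s.
Vis-viva on the transfer ellipse at r = 7710 km gives v_t = √[μ(2/r − 1/a_t)] = 9.5905 km/s.
Δv₂ = |v_t − v_c| = |9.5905 − 7.1902| = 2.400 km/s.

Δv₂ = 2.40 km/s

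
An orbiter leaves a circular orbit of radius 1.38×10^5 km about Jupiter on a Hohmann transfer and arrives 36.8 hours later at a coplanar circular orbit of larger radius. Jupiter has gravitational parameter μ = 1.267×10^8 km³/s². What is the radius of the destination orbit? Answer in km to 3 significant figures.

Transfer time t = 36.8 hours = 1.3248×10^5 s, and t = π√(a_t³/μ).
So a_t = (μ t²/π²)^(1/3) = (1.267×10^8 × (1.3248×10^5)² / π²)^(1/3) = 6.0850×10^5 km.
Since a_t = (r₁ + r₂)/2, r₂ = 2a_t − r₁ = 2×6.0850×10^5 − 1.380×10^5 = 1.079×10^6 km.

r₂ = 1.08×10^6 km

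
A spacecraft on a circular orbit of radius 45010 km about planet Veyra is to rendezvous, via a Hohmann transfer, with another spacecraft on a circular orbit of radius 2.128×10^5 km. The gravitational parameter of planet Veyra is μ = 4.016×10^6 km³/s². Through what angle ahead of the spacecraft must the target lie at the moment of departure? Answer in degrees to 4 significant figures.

Semi-major axis of the transfer orbit: a_t = (45010 + 2.128×10^5)/2 = 1.28905×10^5 km.
Transfer time t = π√(a_t³/μ) = 72550 s.
Target angular speed ω₂ = √(μ/r₂³) = 2.041×10^-5 rad/s.
Angle swept by the target during transfer: ω₂·t = 1.481 rad = 84.86°.
The spacecraft traverses 180° on the transfer ellipse, so the target must lead by 180° − 84.86° = 95.14°.

φ = 95.14°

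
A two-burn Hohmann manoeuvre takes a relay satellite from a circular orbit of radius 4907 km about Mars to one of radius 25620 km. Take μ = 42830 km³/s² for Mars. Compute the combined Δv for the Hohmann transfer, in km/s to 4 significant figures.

The Hohmann ellipse has a_t = (r₁ + r₂)/2 = 15263.5 km.
At r₁ the circular-orbit speed is v₁ = √(μ/r₁) = 2.9544 km/s.
On the transfer ellipse at r₁, v² = μ(2/r − 1/a) gives v_p = √[μ(2/r₁ − 1/a_t)] = 3.8276 km/s.
First burn Δv₁ = |v_p − v₁| = 0.8732 km/s.
Circular speed at r₂: v₂ = √(μ/r₂) = 1.293 km/s.
Transfer-orbit speed at r₂: v_a = √[μ(2/r₂ − 1/a_t)] = 0.7331 km/s.
Second burn Δv₂ = |v₂ − v_a| = 0.5599 km/s.
Δv = Δv₁ + Δv₂ = 0.8732 + 0.5599 = 1.433 km/s.

Δv = 1.433 km/s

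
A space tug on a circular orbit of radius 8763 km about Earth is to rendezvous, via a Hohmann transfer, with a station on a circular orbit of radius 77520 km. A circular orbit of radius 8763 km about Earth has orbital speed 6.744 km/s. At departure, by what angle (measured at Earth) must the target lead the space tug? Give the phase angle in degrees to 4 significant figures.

φ = 105.3°

From the circular-orbit relation v² = μ/r at r = 8763 km: μ = v²r = (6.744)² × 8763 = 3.98555×10^5 km³/s².
Semi-major axis of the transfer orbit: a_t = (8763 + 77520)/2 = 43141.5 km.
Transfer time t = π√(a_t³/μ) = 44590 s.
The target's mean motion on its circular orbit is ω₂ = √(μ/r₂³) = 2.925×10^-5 rad/s.
Angle swept by the target during transfer: ω₂·t = 1.3043 rad = 74.73°.
The space tug traverses 180° on the transfer ellipse, so the target must lead by 180° − 74.73° = 105.3°.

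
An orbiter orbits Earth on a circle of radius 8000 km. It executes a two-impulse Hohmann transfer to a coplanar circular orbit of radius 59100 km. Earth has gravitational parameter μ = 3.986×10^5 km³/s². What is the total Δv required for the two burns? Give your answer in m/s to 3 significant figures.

The Hohmann ellipse has a_t = (r₁ + r₂)/2 = 33550 km.
Circular speed at r₁: v₁ = √(μ/r₁) = √(3.986×10^5/8000) = 7.059 km/s.
On the transfer ellipse at r₁, vis-viva gives v_p = √[μ(2/r₁ − 1/a_t)] = 9.369 km/s.
First burn Δv₁ = |v_p − v₁| = 2.310 km/s.
At r₂, v₂ = √(μ/r₂) = 2.597 km/s.
Transfer-orbit speed at r₂: v_a = √[μ(2/r₂ − 1/a_t)] = 1.268 km/s.
Second burn Δv₂ = |v₂ − v_a| = 1.329 km/s.
Total Δv = Δv₁ + Δv₂ = 3.639 km/s.

Δv = 3640 m/s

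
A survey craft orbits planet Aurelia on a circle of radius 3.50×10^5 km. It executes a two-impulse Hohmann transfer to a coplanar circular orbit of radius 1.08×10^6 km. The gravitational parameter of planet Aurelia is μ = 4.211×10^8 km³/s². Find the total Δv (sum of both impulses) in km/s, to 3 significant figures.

Δv = 13.9 km/s

Transfer-ellipse semi-major axis a_t = (r₁ + r₂)/2 = (3.500×10^5 + 1.080×10^6)/2 = 7.150×10^5 km.
Circular speed at r₁: v₁ = √(μ/r₁) = √(4.211×10^8/3.500×10^5) = 34.6863 km/s.
Transfer-orbit speed at r₁ (vis-viva): v_p = √[μ(2/r₁ − 1/a_t)] = 42.6302 km/s.
First burn Δv₁ = |v_p − v₁| = 7.9439 km/s.
At r₂, v₂ = √(μ/r₂) = 19.74607 km/s.
Transfer-orbit speed at r₂: v_a = √[μ(2/r₂ − 1/a_t)] = 13.81535 km/s.
Second burn Δv₂ = |v₂ − v_a| = 5.9307 km/s.
Total Δv = Δv₁ + Δv₂ = 13.87 km/s.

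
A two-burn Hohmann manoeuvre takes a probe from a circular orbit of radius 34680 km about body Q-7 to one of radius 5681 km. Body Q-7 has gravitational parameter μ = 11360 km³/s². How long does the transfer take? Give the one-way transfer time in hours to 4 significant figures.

t = 23.47 hours

Semi-major axis of the transfer orbit: a_t = (34680 + 5681)/2 = 20180.5 km.
Transfer time t = π√(a_t³/μ) = π√((20180.5)³ / 11360) = 84500 s.
Converting: 84500 s ÷ 3600 s/hour = 23.47 hours.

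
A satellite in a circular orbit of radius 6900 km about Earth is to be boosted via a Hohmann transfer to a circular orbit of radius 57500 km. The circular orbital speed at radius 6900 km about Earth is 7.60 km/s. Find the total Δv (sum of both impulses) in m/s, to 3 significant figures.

Δv = 3970 m/s

From the circular-orbit relation v² = μ/r at r = 6900 km: μ = v²r = (7.60)² × 6900 = 3.98544×10^5 km³/s².
Semi-major axis of the transfer orbit: a_t = (6900 + 57500)/2 = 32200 km.
Circular speed at r₁: v₁ = √(μ/r₁) = √(3.98544×10^5/6900) = 7.6000 km/s.
Transfer-orbit speed at r₁ (v² = μ(2/r − 1/a)): v_p = √[μ(2/r₁ − 1/a_t)] = 10.156 km/s.
First burn Δv₁ = |v_p − v₁| = 2.556 km/s.
Circular speed at r₂: v₂ = √(μ/r₂) = 2.633 km/s.
Transfer-orbit speed at r₂: v_a = √[μ(2/r₂ − 1/a_t)] = 1.219 km/s.
Second burn Δv₂ = |v₂ − v_a| = 1.414 km/s.
Δv = Δv₁ + Δv₂ = 2.556 + 1.414 = 3.970 km/s.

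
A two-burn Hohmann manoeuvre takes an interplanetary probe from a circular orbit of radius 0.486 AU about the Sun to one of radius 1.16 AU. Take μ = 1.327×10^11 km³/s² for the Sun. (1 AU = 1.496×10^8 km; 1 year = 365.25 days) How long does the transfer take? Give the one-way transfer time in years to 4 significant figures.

t = 0.3733 years

In km: r₁ = 0.486 × 1.496×10^8 = 7.27056×10^7 km; r₂ = 1.16 × 1.496×10^8 = 1.73536×10^8 km.
Semi-major axis of the transfer orbit: a_t = (7.27056×10^7 + 1.73536×10^8)/2 = 1.231208×10^8 km.
Half the transfer-orbit period gives t = π√(a_t³/μ) = 1.178×10^7 s.
Converting: 1.178×10^7 s ÷ 3.15576×10^7 s/year (365.25 × 86400) = 0.3733 years.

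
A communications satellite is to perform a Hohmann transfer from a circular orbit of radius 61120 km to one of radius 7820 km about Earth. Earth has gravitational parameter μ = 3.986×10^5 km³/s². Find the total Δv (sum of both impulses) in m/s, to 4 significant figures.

Δv = 3705 m/s

Semi-major axis of the transfer orbit: a_t = (61120 + 7820)/2 = 34470 km.
At r₁ the circular-orbit speed is v₁ = √(μ/r₁) = 2.55374 km/s.
Transfer-orbit speed at r₁ (vis-viva): v_a = √[μ(2/r₁ − 1/a_t)] = 1.21635 km/s.
First burn Δv₁ = |v_a − v₁| = 1.3374 km/s.
Circular speed at r₂: v₂ = √(μ/r₂) = 7.13946 km/s.
Transfer-orbit speed at r₂: v_p = √[μ(2/r₂ − 1/a_t)] = 9.50684 km/s.
Second burn Δv₂ = |v₂ − v_p| = 2.3674 km/s.
Total Δv = Δv₁ + Δv₂ = 3.705 km/s.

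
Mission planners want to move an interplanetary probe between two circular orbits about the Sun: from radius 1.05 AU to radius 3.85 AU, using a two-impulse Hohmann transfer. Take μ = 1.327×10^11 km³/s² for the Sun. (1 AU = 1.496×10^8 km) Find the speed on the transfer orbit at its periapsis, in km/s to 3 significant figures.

In km: r₁ = 1.05 × 1.496×10^8 = 1.5708×10^8 km; r₂ = 3.85 × 1.496×10^8 = 5.7596×10^8 km.
Transfer-ellipse semi-major axis a_t = (r₁ + r₂)/2 = (1.5708×10^8 + 5.7596×10^8)/2 = 3.6652×10^8 km.
The periapsis of the transfer ellipse is at r = 1.5708×10^8 km.
Applying v² = μ(2/r − 1/a_t): v = 36.44 km/s.

v = 36.4 km/s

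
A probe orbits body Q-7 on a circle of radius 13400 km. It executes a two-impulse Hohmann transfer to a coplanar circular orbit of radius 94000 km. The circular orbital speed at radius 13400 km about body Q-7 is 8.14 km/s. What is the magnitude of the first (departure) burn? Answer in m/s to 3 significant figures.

From the circular-orbit relation v² = μ/r at r = 13400 km: μ = v²r = (8.14)² × 13400 = 8.87879×10^5 km³/s².
The Hohmann ellipse has a_t = (r₁ + r₂)/2 = 53700 km.
On the circular orbit at r = 13400 km, v_c = √(μ/r) = 8.140 km/s.
Transfer-orbit speed at the same r (vis-viva, a = a_t): v_t = √[μ(2/r − 1/a_t)] = 10.77 km/s.
Δv₁ = |v_t − v_c| = |10.77 − 8.140| = 2.630 km/s.

Δv₁ = 2630 m/s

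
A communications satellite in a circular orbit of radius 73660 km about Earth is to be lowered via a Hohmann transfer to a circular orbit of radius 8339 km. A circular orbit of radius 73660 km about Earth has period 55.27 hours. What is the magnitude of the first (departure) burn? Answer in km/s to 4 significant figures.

Δv₁ = 1.277 km/s

From Kepler's third law T² = 4π²r³/μ at r = 73660 km, T = 55.27 hours = 55.27 × 3600 s = 1.98972×10^5 s: μ = 4π²r³/T² = 3.98539×10^5 km³/s².
The Hohmann ellipse has a_t = (r₁ + r₂)/2 = 40999.5 km.
Circular speed at r = 73660 km: v_c = √(μ/r) = 2.326 km/s.
Transfer-orbit speed at the same r (vis-viva, a = a_t): v_t = √[μ(2/r − 1/a_t)] = 1.049 km/s.
Δv₁ = |v_t − v_c| = |1.049 − 2.326| = 1.277 km/s.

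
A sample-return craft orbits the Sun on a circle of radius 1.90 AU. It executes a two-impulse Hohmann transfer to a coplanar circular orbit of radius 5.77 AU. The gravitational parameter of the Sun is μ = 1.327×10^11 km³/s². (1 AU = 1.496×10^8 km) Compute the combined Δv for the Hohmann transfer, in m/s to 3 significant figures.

Δv = 8570 m/s

In km: r₁ = 1.90 × 1.496×10^8 = 2.8424×10^8 km; r₂ = 5.77 × 1.496×10^8 = 8.63192×10^8 km.
The Hohmann ellipse has a_t = (r₁ + r₂)/2 = 5.73716×10^8 km.
Circular speed at r₁: v₁ = √(μ/r₁) = √(1.327×10^11/2.8424×10^8) = 21.607 km/s.
Transfer-orbit speed at r₁ (vis-viva equation): v_p = √[μ(2/r₁ − 1/a_t)] = 26.503 km/s.
First burn Δv₁ = |v_p − v₁| = 4.896 km/s.
At r₂, v₂ = √(μ/r₂) = 12.399 km/s.
Transfer-orbit speed at r₂: v_a = √[μ(2/r₂ − 1/a_t)] = 8.7272 km/s.
Second burn Δv₂ = |v₂ − v_a| = 3.672 km/s.
Δv = Δv₁ + Δv₂ = 4.896 + 3.672 = 8.568 km/s.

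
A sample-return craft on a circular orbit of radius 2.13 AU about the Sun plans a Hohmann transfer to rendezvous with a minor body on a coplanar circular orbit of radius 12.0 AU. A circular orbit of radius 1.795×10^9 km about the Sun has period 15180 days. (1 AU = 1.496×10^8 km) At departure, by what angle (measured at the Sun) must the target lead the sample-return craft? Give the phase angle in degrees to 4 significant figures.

From Kepler's third law T² = 4π²r³/μ at r = 1.795×10^9 km, T = 15180 days = 15180 × 86400 s = 1.311552×10^9 s: μ = 4π²r³/T² = 1.32734×10^11 km³/s².
In km: r₁ = 2.13 × 1.496×10^8 = 3.18648×10^8 km; r₂ = 12.0 × 1.496×10^8 = 1.7952×10^9 km.
Transfer-ellipse semi-major axis a_t = (r₁ + r₂)/2 = (3.18648×10^8 + 1.7952×10^9)/2 = 1.056924×10^9 km.
Transfer time t = π√(a_t³/μ) = 2.9630×10^8 s.
Target angular speed ω₂ = √(μ/r₂³) = 4.7898×10^-9 rad/s.
Angle swept by the target during transfer: ω₂·t = 1.4192 rad = 81.31°.
Arrival is 180° from departure on the ellipse, so φ = 180° − 81.31° = 98.69°.

φ = 98.69°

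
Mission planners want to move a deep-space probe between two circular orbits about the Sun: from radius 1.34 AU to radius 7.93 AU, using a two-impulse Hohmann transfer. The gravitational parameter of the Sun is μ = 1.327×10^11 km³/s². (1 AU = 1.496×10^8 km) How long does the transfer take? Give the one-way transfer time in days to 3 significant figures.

t = 1820 days

In km: r₁ = 1.34 × 1.496×10^8 = 2.00464×10^8 km; r₂ = 7.93 × 1.496×10^8 = 1.186328×10^9 km.
The Hohmann ellipse has a_t = (r₁ + r₂)/2 = 6.93396×10^8 km.
Half the transfer-orbit period gives t = π√(a_t³/μ) = 1.575×10^8 s.
Converting: 1.575×10^8 s ÷ 86400 s/day = 1820 days.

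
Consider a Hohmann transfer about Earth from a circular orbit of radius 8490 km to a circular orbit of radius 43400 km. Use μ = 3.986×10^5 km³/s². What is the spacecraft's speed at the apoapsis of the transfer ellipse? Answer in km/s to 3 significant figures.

The Hohmann ellipse has a_t = (r₁ + r₂)/2 = 25945 km.
The apoapsis of the transfer ellipse is at r = 43400 km.
From the vis-viva equation, v = √[μ(2/r − 1/a_t)] = 1.734 km/s.

v = 1.73 km/s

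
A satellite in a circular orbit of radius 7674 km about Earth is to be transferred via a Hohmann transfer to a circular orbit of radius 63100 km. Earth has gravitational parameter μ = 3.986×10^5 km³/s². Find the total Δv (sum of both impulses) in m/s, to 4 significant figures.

Δv = 3760 m/s

Transfer-ellipse semi-major axis a_t = (r₁ + r₂)/2 = (7674 + 63100)/2 = 35387 km.
Circular speed at r₁: v₁ = √(μ/r₁) = √(3.986×10^5/7674) = 7.207 km/s.
Transfer-orbit speed at r₁ (vis-viva equation): v_p = √[μ(2/r₁ − 1/a_t)] = 9.624 km/s.
First burn Δv₁ = |v_p − v₁| = 2.417 km/s.
Circular speed at r₂: v₂ = √(μ/r₂) = 2.513 km/s.
Transfer-orbit speed at r₂: v_a = √[μ(2/r₂ − 1/a_t)] = 1.170 km/s.
Second burn Δv₂ = |v₂ − v_a| = 1.343 km/s.
Total Δv = Δv₁ + Δv₂ = 3.760 km/s.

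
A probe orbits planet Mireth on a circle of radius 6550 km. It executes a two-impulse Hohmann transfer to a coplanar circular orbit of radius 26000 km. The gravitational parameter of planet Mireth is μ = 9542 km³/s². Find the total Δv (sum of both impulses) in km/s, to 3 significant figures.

Δv = 0.540 km/s

Transfer-ellipse semi-major axis a_t = (r₁ + r₂)/2 = (6550 + 26000)/2 = 16275 km.
At r₁ the circular-orbit speed is v₁ = √(μ/r₁) = 1.20698 km/s.
On the transfer ellipse at r₁, vis-viva equation gives v_p = √[μ(2/r₁ − 1/a_t)] = 1.52555 km/s.
First burn Δv₁ = |v_p − v₁| = 0.3186 km/s.
Circular speed at r₂: v₂ = √(μ/r₂) = 0.6058 km/s.
Transfer-orbit speed at r₂: v_a = √[μ(2/r₂ − 1/a_t)] = 0.3843 km/s.
Second burn Δv₂ = |v₂ − v_a| = 0.2215 km/s.
Total Δv = Δv₁ + Δv₂ = 0.5401 km/s.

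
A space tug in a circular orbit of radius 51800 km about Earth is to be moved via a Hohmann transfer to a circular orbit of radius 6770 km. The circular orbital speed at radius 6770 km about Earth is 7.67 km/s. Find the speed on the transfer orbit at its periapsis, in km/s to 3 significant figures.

v = 10.2 km/s

From the circular-orbit relation v² = μ/r at r = 6770 km: μ = v²r = (7.67)² × 6770 = 3.98272×10^5 km³/s².
Semi-major axis of the transfer orbit: a_t = (51800 + 6770)/2 = 29285 km.
At periapsis, r = 6770 km.
From the vis-viva equation, v = √[μ(2/r − 1/a_t)] = 10.20 km/s.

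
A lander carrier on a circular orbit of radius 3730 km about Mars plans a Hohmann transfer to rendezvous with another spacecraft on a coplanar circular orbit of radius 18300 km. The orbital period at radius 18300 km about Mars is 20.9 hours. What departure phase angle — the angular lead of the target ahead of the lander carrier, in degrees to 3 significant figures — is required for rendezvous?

From Kepler's third law T² = 4π²r³/μ at r = 18300 km, T = 20.9 hours = 20.9 × 3600 s = 75240 s: μ = 4π²r³/T² = 42738.1 km³/s².
Semi-major axis of the transfer orbit: a_t = (3730 + 18300)/2 = 11015 km.
The half-period of the transfer ellipse is t = π√(a_t³/μ) = 17568 s.
The target's mean motion on its circular orbit is ω₂ = √(μ/r₂³) = 8.3509×10^-5 rad/s.
Angle swept by the target during transfer: ω₂·t = 1.4671 rad = 84.06°.
The lander carrier traverses 180° on the transfer ellipse, so the target must lead by 180° − 84.06° = 95.9°.

φ = 95.9°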